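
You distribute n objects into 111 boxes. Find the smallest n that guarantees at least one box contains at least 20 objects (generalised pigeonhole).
n = (20 − 1)·111 + 1 = 2110

By the generalised pigeonhole principle, to guarantee some box contains ≥ r objects we need more than (r − 1) · k objects total. Threshold: n = (r − 1) · k + 1. With r = 20 and k = 111: n = 19 · 111 + 1 = 2109 + 1 = 2110. For n = 2109 = 19 · 111, we can put exactly 19 objects in every box, avoiding 20 in any single one — so 2110 is tight.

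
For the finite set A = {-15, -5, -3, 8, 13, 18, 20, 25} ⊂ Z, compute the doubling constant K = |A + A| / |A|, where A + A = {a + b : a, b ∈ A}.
K = |A + A| / |A| = 29/8

Enumerate A + A = {a + b : a, b ∈ A}. With |A| = 8, there are |A|^2 = 64 ordered sum pairs; collecting distinct values, A + A = {-30, -20, -18, -10, -8, -7, -6, -2, 3, 5, 8, 10, 13, 15, 16, 17, 20, 21, 22, 26, 28, 31, 33, 36, 38, 40, 43, 45, 50}, so |A + A| = 29. Thus K = 29/8. For comparison, the minimum possible |A + A| over all 8-element sets is 2·8 − 1 = 15 (so min K = 15/8), attained only by arithmetic progressions.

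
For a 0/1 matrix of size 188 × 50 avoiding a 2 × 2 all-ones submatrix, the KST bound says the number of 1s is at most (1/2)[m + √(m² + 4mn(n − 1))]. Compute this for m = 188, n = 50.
z(188, 50; 2, 2) ≤ (1/2)[188 + √(188² + 4·188·50·49)] = (1/2)[188 + √1877744] = 779.154

Kővári–Sós–Turán: let r_1, ..., r_188 be the row sums and z = Σ r_i the total number of 1s. Each pair of columns can share at most one row with both entries 1 (else a 2×2 all-ones block appears), so Σ_i C(r_i, 2) ≤ C(50, 2) = 1225. By convexity Σ_i C(r_i, 2) ≥ 188·C(z/188, 2) = z(z − 188)/(2·188), giving z² − 188z − 188·50·49 ≤ 0 and hence z ≤ (1/2)[188 + √(35344 + 4·460600)] = (1/2)[188 + √1877744] ≈ (1/2)(188 + 1370.308) = 779.154.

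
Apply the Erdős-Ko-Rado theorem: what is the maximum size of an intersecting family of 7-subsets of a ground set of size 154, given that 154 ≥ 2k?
max |F| = C(153, 6) = 16133132940

Erdős-Ko-Rado (1961): when n ≥ 2k, max |F| = C(n−1, k−1). The bound is attained by the star {A : i ∈ A} for any fixed i ∈ [n]. Here C(154−1, 7−1) = C(153, 6) = 16133132940.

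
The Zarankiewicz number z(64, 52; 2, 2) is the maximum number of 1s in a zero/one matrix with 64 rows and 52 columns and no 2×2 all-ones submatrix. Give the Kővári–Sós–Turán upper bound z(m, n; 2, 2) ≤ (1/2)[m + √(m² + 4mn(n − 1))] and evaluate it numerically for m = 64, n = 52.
z(64, 52; 2, 2) ≤ (1/2)[64 + √(64² + 4·64·52·51)] = (1/2)[64 + √683008] = 445.2215

Kővári–Sós–Turán: let r_1, ..., r_64 be the row sums and z = Σ r_i the total number of 1s. Each pair of columns can share at most one row with both entries 1 (else a 2×2 all-ones block appears), so Σ_i C(r_i, 2) ≤ C(52, 2) = 1326. By convexity Σ_i C(r_i, 2) ≥ 64·C(z/64, 2) = z(z − 64)/(2·64), giving z² − 64z − 64·52·51 ≤ 0 and hence z ≤ (1/2)[64 + √(4096 + 4·169728)] = (1/2)[64 + √683008] ≈ (1/2)(64 + 826.443) = 445.2215.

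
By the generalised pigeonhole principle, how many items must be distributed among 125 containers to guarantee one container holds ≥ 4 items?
n = (4 − 1)·125 + 1 = 376

By the generalised pigeonhole principle, to guarantee some box contains ≥ r objects we need more than (r − 1) · k objects total. Threshold: n = (r − 1) · k + 1. With r = 4 and k = 125: n = 3 · 125 + 1 = 375 + 1 = 376. For n = 375 = 3 · 125, we can put exactly 3 objects in every box, avoiding 4 in any single one — so 376 is tight.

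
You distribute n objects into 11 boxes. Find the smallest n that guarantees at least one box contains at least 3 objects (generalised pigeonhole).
n = (3 − 1)·11 + 1 = 23

By the generalised pigeonhole principle, to guarantee some box contains ≥ r objects we need more than (r − 1) · k objects total. Threshold: n = (r − 1) · k + 1. With r = 3 and k = 11: n = 2 · 11 + 1 = 22 + 1 = 23. For n = 22 = 2 · 11, we can put exactly 2 objects in every box, avoiding 3 in any single one — so 23 is tight.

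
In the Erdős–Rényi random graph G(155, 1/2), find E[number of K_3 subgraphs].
E[# K_3] = C(155, 3) · (1/2)^C(3, 2) = 608685 / 2^3 = 76085.625

For each 3-subset S of vertices (there are C(155, 3) = 608685 such S), let X_S = 1 if S induces a K_3 (all C(3, 2) = 3 edges present). Then P(X_S = 1) = (1/2)^3 = 1/8. By linearity of expectation, E[# K_3] = C(155, 3) · (1/2)^3 = 608685 / 8 = 76085.625.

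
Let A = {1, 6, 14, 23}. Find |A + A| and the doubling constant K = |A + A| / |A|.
K = |A + A| / |A| = 10/4 = 5/2

Enumerate A + A = {a + b : a, b ∈ A}. With |A| = 4, there are |A|^2 = 16 ordered sum pairs; collecting distinct values, A + A = {2, 7, 12, 15, 20, 24, 28, 29, 37, 46}, so |A + A| = 10. Thus K = 10/4 = 5/2. For comparison, the minimum possible |A + A| over all 4-element sets is 2·4 − 1 = 7 (so min K = 7/4), attained only by arithmetic progressions.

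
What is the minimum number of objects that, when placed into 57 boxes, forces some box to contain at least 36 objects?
n = (36 − 1)·57 + 1 = 1996

By the generalised pigeonhole principle, to guarantee some box contains ≥ r objects we need more than (r − 1) · k objects total. Threshold: n = (r − 1) · k + 1. With r = 36 and k = 57: n = 35 · 57 + 1 = 1995 + 1 = 1996. For n = 1995 = 35 · 57, we can put exactly 35 objects in every box, avoiding 36 in any single one — so 1996 is tight.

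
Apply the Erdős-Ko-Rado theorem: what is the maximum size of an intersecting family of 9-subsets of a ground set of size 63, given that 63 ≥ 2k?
max |F| = C(62, 8) = 3381098545

The Erdős-Ko-Rado theorem states: for n ≥ 2k, an intersecting family of k-subsets of an n-element set has size at most C(n − 1, k − 1), with equality for 'star' families {A ⊆ [n] : |A| = k, i ∈ A} (fix an element i). For n = 63, k = 9: C(62, 8) = 3381098545.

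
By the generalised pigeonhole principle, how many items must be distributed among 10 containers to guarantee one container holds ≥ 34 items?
n = (34 − 1)·10 + 1 = 331

By the generalised pigeonhole principle, to guarantee some box contains ≥ r objects we need more than (r − 1) · k objects total. Threshold: n = (r − 1) · k + 1. With r = 34 and k = 10: n = 33 · 10 + 1 = 330 + 1 = 331. For n = 330 = 33 · 10, we can put exactly 33 objects in every box, avoiding 34 in any single one — so 331 is tight.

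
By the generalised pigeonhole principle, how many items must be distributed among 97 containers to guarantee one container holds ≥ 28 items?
n = (28 − 1)·97 + 1 = 2620

By the generalised pigeonhole principle, to guarantee some box contains ≥ r objects we need more than (r − 1) · k objects total. Threshold: n = (r − 1) · k + 1. With r = 28 and k = 97: n = 27 · 97 + 1 = 2619 + 1 = 2620. For n = 2619 = 27 · 97, we can put exactly 27 objects in every box, avoiding 28 in any single one — so 2620 is tight.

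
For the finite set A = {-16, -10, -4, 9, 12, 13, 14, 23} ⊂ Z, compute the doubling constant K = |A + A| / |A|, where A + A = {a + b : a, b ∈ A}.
K = |A + A| / |A| = 34/8 = 17/4

Enumerate A + A = {a + b : a, b ∈ A}. With |A| = 8, there are |A|^2 = 64 ordered sum pairs; collecting distinct values, A + A = {-32, -26, -20, -14, -8, -7, -4, -3, -2, -1, 2, 3, 4, 5, 7, 8, 9, 10, 13, 18, 19, 21, 22, 23, 24, 25, 26, 27, 28, 32, 35, 36, 37, 46}, so |A + A| = 34. Thus K = 34/8 = 17/4. For comparison, the minimum possible |A + A| over all 8-element sets is 2·8 − 1 = 15 (so min K = 15/8), attained only by arithmetic progressions.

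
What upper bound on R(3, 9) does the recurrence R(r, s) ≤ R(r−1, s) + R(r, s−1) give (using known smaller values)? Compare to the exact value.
R(3, 9) ≤ R(2, 9) + R(3, 8) = 9 + 28 = 37; exact value R(3, 9) = 36.

The Erdős–Szekeres recurrence R(r, s) ≤ R(r−1, s) + R(r, s−1) applied to (r, s) = (3, 9) gives
  R(3, 9) ≤ R(2, 9) + R(3, 8) = 9 + 28 = 37.
(Recall R(2, k) = k and R is symmetric.) The recurrence is not tight here (it gives 37, but the exact value is R(3, 9) = 36); the tight upper bound requires a sharper argument than the simple recurrence, combined with a lower-bound construction on K_{35}.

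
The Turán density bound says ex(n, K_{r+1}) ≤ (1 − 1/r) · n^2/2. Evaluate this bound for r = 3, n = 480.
Turán density bound = (2/3) · 480^2/2 = 76800

Turán's theorem: ex(n, K_{r+1}) is achieved by the complete r-partite Turán graph T(n, r) with parts as balanced as possible, and is at most (1 − 1/r) · n^2/2. For r = 3, n = 480: the density bound is (2/3) · 230400/2 = 76800. Since 3 ∣ 480, the Turán graph T(480, 3) has parts of equal size 160, and its edge count e(T(480, 3)) = 76800 attains the density bound exactly.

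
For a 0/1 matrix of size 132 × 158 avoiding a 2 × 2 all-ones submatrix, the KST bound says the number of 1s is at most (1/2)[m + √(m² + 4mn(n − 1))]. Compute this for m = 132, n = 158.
z(132, 158; 2, 2) ≤ (1/2)[132 + √(132² + 4·132·158·157)] = (1/2)[132 + √13114992] = 1876.7313

Kővári–Sós–Turán: let r_1, ..., r_132 be the row sums and z = Σ r_i the total number of 1s. Each pair of columns can share at most one row with both entries 1 (else a 2×2 all-ones block appears), so Σ_i C(r_i, 2) ≤ C(158, 2) = 12403. By convexity Σ_i C(r_i, 2) ≥ 132·C(z/132, 2) = z(z − 132)/(2·132), giving z² − 132z − 132·158·157 ≤ 0 and hence z ≤ (1/2)[132 + √(17424 + 4·3274392)] = (1/2)[132 + √13114992] ≈ (1/2)(132 + 3621.4627) = 1876.7313.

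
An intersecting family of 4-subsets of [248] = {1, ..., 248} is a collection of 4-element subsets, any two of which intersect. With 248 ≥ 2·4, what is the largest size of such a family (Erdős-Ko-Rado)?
max |F| = C(247, 3) = 2481115

Erdős-Ko-Rado (1961): when n ≥ 2k, max |F| = C(n−1, k−1). The bound is attained by the star {A : i ∈ A} for any fixed i ∈ [n]. Here C(248−1, 4−1) = C(247, 3) = 2481115.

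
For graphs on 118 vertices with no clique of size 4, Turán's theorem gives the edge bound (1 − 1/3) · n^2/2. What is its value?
Turán density bound = (2/3) · 118^2/2 = 13924/3 ≈ 4641.3333

Turán's theorem: ex(n, K_{r+1}) is achieved by the complete r-partite Turán graph T(n, r) with parts as balanced as possible, and is at most (1 − 1/r) · n^2/2. For r = 3, n = 118: the density bound is (2/3) · 13924/2 = 13924/3 ≈ 4641.3333. The integer-valued extremum is e(T(118, 3)) = 4641, which is strictly less than the density bound 13924/3 since 3 ∤ 118 (the parts of T(118, 3) cannot all be equal).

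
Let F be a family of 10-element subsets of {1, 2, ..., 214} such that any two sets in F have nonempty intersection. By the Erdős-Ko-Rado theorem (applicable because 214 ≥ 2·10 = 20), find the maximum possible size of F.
max |F| = C(213, 9) = 2095343501455490

Erdős-Ko-Rado (1961): when n ≥ 2k, max |F| = C(n−1, k−1). The bound is attained by the star {A : i ∈ A} for any fixed i ∈ [n]. Here C(214−1, 10−1) = C(213, 9) = 2095343501455490.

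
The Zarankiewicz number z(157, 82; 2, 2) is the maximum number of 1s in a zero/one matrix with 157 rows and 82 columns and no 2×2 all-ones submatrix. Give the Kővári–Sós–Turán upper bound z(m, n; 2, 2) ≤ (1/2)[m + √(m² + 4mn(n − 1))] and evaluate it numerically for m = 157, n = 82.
z(157, 82; 2, 2) ≤ (1/2)[157 + √(157² + 4·157·82·81)] = (1/2)[157 + √4195825] = 1102.6857

Kővári–Sós–Turán: let r_1, ..., r_157 be the row sums and z = Σ r_i the total number of 1s. Each pair of columns can share at most one row with both entries 1 (else a 2×2 all-ones block appears), so Σ_i C(r_i, 2) ≤ C(82, 2) = 3321. By convexity Σ_i C(r_i, 2) ≥ 157·C(z/157, 2) = z(z − 157)/(2·157), giving z² − 157z − 157·82·81 ≤ 0 and hence z ≤ (1/2)[157 + √(24649 + 4·1042794)] = (1/2)[157 + √4195825] ≈ (1/2)(157 + 2048.3713) = 1102.6857.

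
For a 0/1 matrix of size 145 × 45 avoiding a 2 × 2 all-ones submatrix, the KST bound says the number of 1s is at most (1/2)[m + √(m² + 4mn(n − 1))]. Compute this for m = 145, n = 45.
z(145, 45; 2, 2) ≤ (1/2)[145 + √(145² + 4·145·45·44)] = (1/2)[145 + √1169425] = 613.1998

Kővári–Sós–Turán: let r_1, ..., r_145 be the row sums and z = Σ r_i the total number of 1s. Each pair of columns can share at most one row with both entries 1 (else a 2×2 all-ones block appears), so Σ_i C(r_i, 2) ≤ C(45, 2) = 990. By convexity Σ_i C(r_i, 2) ≥ 145·C(z/145, 2) = z(z − 145)/(2·145), giving z² − 145z − 145·45·44 ≤ 0 and hence z ≤ (1/2)[145 + √(21025 + 4·287100)] = (1/2)[145 + √1169425] ≈ (1/2)(145 + 1081.3996) = 613.1998.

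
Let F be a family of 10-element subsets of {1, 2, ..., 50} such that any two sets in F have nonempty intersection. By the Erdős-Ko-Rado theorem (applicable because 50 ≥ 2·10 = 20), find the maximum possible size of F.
max |F| = C(49, 9) = 2054455634

The Erdős-Ko-Rado theorem states: for n ≥ 2k, an intersecting family of k-subsets of an n-element set has size at most C(n − 1, k − 1), with equality for 'star' families {A ⊆ [n] : |A| = k, i ∈ A} (fix an element i). For n = 50, k = 10: C(49, 9) = 2054455634.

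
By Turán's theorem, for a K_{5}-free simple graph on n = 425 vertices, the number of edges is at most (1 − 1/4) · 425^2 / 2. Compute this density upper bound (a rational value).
Turán density bound = (3/4) · 425^2/2 = 541875/8 ≈ 67734.375

Turán's theorem: ex(n, K_{r+1}) is achieved by the complete r-partite Turán graph T(n, r) with parts as balanced as possible, and is at most (1 − 1/r) · n^2/2. For r = 4, n = 425: the density bound is (3/4) · 180625/2 = 541875/8 ≈ 67734.375. The integer-valued extremum is e(T(425, 4)) = 67734, which is strictly less than the density bound 541875/8 since 4 ∤ 425 (the parts of T(425, 4) cannot all be equal).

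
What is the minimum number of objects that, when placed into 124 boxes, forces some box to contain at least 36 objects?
n = (36 − 1)·124 + 1 = 4341

By the generalised pigeonhole principle, to guarantee some box contains ≥ r objects we need more than (r − 1) · k objects total. Threshold: n = (r − 1) · k + 1. With r = 36 and k = 124: n = 35 · 124 + 1 = 4340 + 1 = 4341. For n = 4340 = 35 · 124, we can put exactly 35 objects in every box, avoiding 36 in any single one — so 4341 is tight.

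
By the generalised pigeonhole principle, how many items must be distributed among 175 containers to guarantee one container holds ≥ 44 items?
n = (44 − 1)·175 + 1 = 7526

By the generalised pigeonhole principle, to guarantee some box contains ≥ r objects we need more than (r − 1) · k objects total. Threshold: n = (r − 1) · k + 1. With r = 44 and k = 175: n = 43 · 175 + 1 = 7525 + 1 = 7526. For n = 7525 = 43 · 175, we can put exactly 43 objects in every box, avoiding 44 in any single one — so 7526 is tight.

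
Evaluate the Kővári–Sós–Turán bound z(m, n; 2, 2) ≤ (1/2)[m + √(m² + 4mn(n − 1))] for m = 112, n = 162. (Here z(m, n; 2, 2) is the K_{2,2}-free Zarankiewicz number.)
z(112, 162; 2, 2) ≤ (1/2)[112 + √(112² + 4·112·162·161)] = (1/2)[112 + √11697280] = 1766.0643

Kővári–Sós–Turán: let r_1, ..., r_112 be the row sums and z = Σ r_i the total number of 1s. Each pair of columns can share at most one row with both entries 1 (else a 2×2 all-ones block appears), so Σ_i C(r_i, 2) ≤ C(162, 2) = 13041. By convexity Σ_i C(r_i, 2) ≥ 112·C(z/112, 2) = z(z − 112)/(2·112), giving z² − 112z − 112·162·161 ≤ 0 and hence z ≤ (1/2)[112 + √(12544 + 4·2921184)] = (1/2)[112 + √11697280] ≈ (1/2)(112 + 3420.1287) = 1766.0643.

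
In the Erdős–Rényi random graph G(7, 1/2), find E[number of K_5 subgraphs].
E[# K_5] = C(7, 5) · (1/2)^C(5, 2) = 21 / 2^10 ≈ 0.020508

For each 5-subset S of vertices (there are C(7, 5) = 21 such S), let X_S = 1 if S induces a K_5 (all C(5, 2) = 10 edges present). Then P(X_S = 1) = (1/2)^10 = 1/1024. By linearity of expectation, E[# K_5] = C(7, 5) · (1/2)^10 = 21 / 1024 ≈ 0.020508.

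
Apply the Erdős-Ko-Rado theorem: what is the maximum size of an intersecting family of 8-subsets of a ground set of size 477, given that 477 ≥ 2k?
max |F| = C(476, 7) = 1050921487860200

Erdős-Ko-Rado (1961): when n ≥ 2k, max |F| = C(n−1, k−1). The bound is attained by the star {A : i ∈ A} for any fixed i ∈ [n]. Here C(477−1, 8−1) = C(476, 7) = 1050921487860200.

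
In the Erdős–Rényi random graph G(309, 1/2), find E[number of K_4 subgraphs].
E[# K_4] = C(309, 4) · (1/2)^C(4, 2) = 372527001 / 2^6 = 5820734.390625

For each 4-subset S of vertices (there are C(309, 4) = 372527001 such S), let X_S = 1 if S induces a K_4 (all C(4, 2) = 6 edges present). Then P(X_S = 1) = (1/2)^6 = 1/64. By linearity of expectation, E[# K_4] = C(309, 4) · (1/2)^6 = 372527001 / 64 = 5820734.390625.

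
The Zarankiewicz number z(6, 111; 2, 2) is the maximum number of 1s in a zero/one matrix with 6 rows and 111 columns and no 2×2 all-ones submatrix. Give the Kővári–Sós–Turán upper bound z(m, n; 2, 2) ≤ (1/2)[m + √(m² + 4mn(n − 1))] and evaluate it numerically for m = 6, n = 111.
z(6, 111; 2, 2) ≤ (1/2)[6 + √(6² + 4·6·111·110)] = (1/2)[6 + √293076] = 273.6825

Kővári–Sós–Turán: let r_1, ..., r_6 be the row sums and z = Σ r_i the total number of 1s. Each pair of columns can share at most one row with both entries 1 (else a 2×2 all-ones block appears), so Σ_i C(r_i, 2) ≤ C(111, 2) = 6105. By convexity Σ_i C(r_i, 2) ≥ 6·C(z/6, 2) = z(z − 6)/(2·6), giving z² − 6z − 6·111·110 ≤ 0 and hence z ≤ (1/2)[6 + √(36 + 4·73260)] = (1/2)[6 + √293076] ≈ (1/2)(6 + 541.3649) = 273.6825.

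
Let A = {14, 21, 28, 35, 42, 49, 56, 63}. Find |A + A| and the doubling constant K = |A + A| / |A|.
K = |A + A| / |A| = 15/8

Enumerate A + A = {a + b : a, b ∈ A}. With |A| = 8, there are |A|^2 = 64 ordered sum pairs; collecting distinct values, A + A = {28, 35, 42, 49, 56, 63, 70, 77, 84, 91, 98, 105, 112, 119, 126}, so |A + A| = 15. Thus K = 15/8. Here |A + A| = 2|A| − 1 = 15, the minimum possible — so K = 15/8 is minimal, which holds iff A is an arithmetic progression.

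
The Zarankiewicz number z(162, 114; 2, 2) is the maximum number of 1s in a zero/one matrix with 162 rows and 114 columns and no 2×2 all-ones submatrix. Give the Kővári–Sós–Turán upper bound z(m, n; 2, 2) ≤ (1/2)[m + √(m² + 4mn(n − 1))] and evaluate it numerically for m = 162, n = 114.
z(162, 114; 2, 2) ≤ (1/2)[162 + √(162² + 4·162·114·113)] = (1/2)[162 + √8373780] = 1527.8742

Kővári–Sós–Turán: let r_1, ..., r_162 be the row sums and z = Σ r_i the total number of 1s. Each pair of columns can share at most one row with both entries 1 (else a 2×2 all-ones block appears), so Σ_i C(r_i, 2) ≤ C(114, 2) = 6441. By convexity Σ_i C(r_i, 2) ≥ 162·C(z/162, 2) = z(z − 162)/(2·162), giving z² − 162z − 162·114·113 ≤ 0 and hence z ≤ (1/2)[162 + √(26244 + 4·2086884)] = (1/2)[162 + √8373780] ≈ (1/2)(162 + 2893.7484) = 1527.8742.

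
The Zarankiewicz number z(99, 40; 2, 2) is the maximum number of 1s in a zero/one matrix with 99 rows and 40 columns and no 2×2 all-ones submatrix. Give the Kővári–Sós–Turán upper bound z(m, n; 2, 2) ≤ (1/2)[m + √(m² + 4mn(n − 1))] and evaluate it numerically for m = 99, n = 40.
z(99, 40; 2, 2) ≤ (1/2)[99 + √(99² + 4·99·40·39)] = (1/2)[99 + √627561] = 445.5937

Kővári–Sós–Turán: let r_1, ..., r_99 be the row sums and z = Σ r_i the total number of 1s. Each pair of columns can share at most one row with both entries 1 (else a 2×2 all-ones block appears), so Σ_i C(r_i, 2) ≤ C(40, 2) = 780. By convexity Σ_i C(r_i, 2) ≥ 99·C(z/99, 2) = z(z − 99)/(2·99), giving z² − 99z − 99·40·39 ≤ 0 and hence z ≤ (1/2)[99 + √(9801 + 4·154440)] = (1/2)[99 + √627561] ≈ (1/2)(99 + 792.1875) = 445.5937.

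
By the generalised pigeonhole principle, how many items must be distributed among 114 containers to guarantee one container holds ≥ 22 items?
n = (22 − 1)·114 + 1 = 2395

By the generalised pigeonhole principle, to guarantee some box contains ≥ r objects we need more than (r − 1) · k objects total. Threshold: n = (r − 1) · k + 1. With r = 22 and k = 114: n = 21 · 114 + 1 = 2394 + 1 = 2395. For n = 2394 = 21 · 114, we can put exactly 21 objects in every box, avoiding 22 in any single one — so 2395 is tight.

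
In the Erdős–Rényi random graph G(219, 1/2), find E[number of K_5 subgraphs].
E[# K_5] = C(219, 5) · (1/2)^C(5, 2) = 4009325418 / 2^10 = 2004662709/512 ≈ 3915356.853516

For each 5-subset S of vertices (there are C(219, 5) = 4009325418 such S), let X_S = 1 if S induces a K_5 (all C(5, 2) = 10 edges present). Then P(X_S = 1) = (1/2)^10 = 1/1024. By linearity of expectation, E[# K_5] = C(219, 5) · (1/2)^10 = 4009325418 / 1024 = 2004662709/512 ≈ 3915356.853516.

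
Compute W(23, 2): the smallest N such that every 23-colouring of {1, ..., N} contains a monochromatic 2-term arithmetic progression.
W(23, 2) = 23 + 1 = 24

A 2-term AP is any pair of integers, so a monochromatic 2-AP exists iff some colour is used at least twice. With 23 colours, the colouring i ↦ i on {1, ..., 23} uses each colour once, avoiding any monochromatic pair, so W(23, 2) > 23. For {1, ..., 24}, pigeonhole forces two integers of the same colour, which form a monochromatic 2-AP. Hence W(23, 2) = 24.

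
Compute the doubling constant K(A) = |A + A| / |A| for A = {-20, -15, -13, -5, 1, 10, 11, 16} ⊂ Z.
K = |A + A| / |A| = 32/8 = 4

Enumerate A + A = {a + b : a, b ∈ A}. With |A| = 8, there are |A|^2 = 64 ordered sum pairs; collecting distinct values, A + A = {-40, -35, -33, -30, -28, -26, -25, -20, -19, -18, -14, -12, -10, -9, -5, -4, -3, -2, 1, 2, 3, 5, 6, 11, 12, 17, 20, 21, 22, 26, 27, 32}, so |A + A| = 32. Thus K = 32/8 = 4. For comparison, the minimum possible |A + A| over all 8-element sets is 2·8 − 1 = 15 (so min K = 15/8), attained only by arithmetic progressions.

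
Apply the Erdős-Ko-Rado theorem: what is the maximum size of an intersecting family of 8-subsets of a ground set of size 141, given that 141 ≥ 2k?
max |F| = C(140, 7) = 179593009560

Erdős-Ko-Rado (1961): when n ≥ 2k, max |F| = C(n−1, k−1). The bound is attained by the star {A : i ∈ A} for any fixed i ∈ [n]. Here C(141−1, 8−1) = C(140, 7) = 179593009560.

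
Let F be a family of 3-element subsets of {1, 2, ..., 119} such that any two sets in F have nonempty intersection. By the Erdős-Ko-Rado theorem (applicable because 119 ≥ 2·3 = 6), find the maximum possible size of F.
max |F| = C(118, 2) = 6903

Erdős-Ko-Rado (1961): when n ≥ 2k, max |F| = C(n−1, k−1). The bound is attained by the star {A : i ∈ A} for any fixed i ∈ [n]. Here C(119−1, 3−1) = C(118, 2) = 6903.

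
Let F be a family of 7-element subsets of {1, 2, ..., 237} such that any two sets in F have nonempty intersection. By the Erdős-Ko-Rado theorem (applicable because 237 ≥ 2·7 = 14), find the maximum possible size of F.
max |F| = C(236, 6) = 225070777932

The Erdős-Ko-Rado theorem states: for n ≥ 2k, an intersecting family of k-subsets of an n-element set has size at most C(n − 1, k − 1), with equality for 'star' families {A ⊆ [n] : |A| = k, i ∈ A} (fix an element i). For n = 237, k = 7: C(236, 6) = 225070777932.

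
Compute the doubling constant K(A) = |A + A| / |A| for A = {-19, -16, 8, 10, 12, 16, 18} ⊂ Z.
K = |A + A| / |A| = 24/7

Enumerate A + A = {a + b : a, b ∈ A}. With |A| = 7, there are |A|^2 = 49 ordered sum pairs; collecting distinct values, A + A = {-38, -35, -32, -11, -9, -8, -7, -6, -4, -3, -1, 0, 2, 16, 18, 20, 22, 24, 26, 28, 30, 32, 34, 36}, so |A + A| = 24. Thus K = 24/7. For comparison, the minimum possible |A + A| over all 7-element sets is 2·7 − 1 = 13 (so min K = 13/7), attained only by arithmetic progressions.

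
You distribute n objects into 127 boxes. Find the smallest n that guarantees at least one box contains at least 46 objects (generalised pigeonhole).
n = (46 − 1)·127 + 1 = 5716

By the generalised pigeonhole principle, to guarantee some box contains ≥ r objects we need more than (r − 1) · k objects total. Threshold: n = (r − 1) · k + 1. With r = 46 and k = 127: n = 45 · 127 + 1 = 5715 + 1 = 5716. For n = 5715 = 45 · 127, we can put exactly 45 objects in every box, avoiding 46 in any single one — so 5716 is tight.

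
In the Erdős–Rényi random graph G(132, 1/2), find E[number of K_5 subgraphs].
E[# K_5] = C(132, 5) · (1/2)^C(5, 2) = 309319296 / 2^10 = 2416557/8 = 302069.625

For each 5-subset S of vertices (there are C(132, 5) = 309319296 such S), let X_S = 1 if S induces a K_5 (all C(5, 2) = 10 edges present). Then P(X_S = 1) = (1/2)^10 = 1/1024. By linearity of expectation, E[# K_5] = C(132, 5) · (1/2)^10 = 309319296 / 1024 = 2416557/8 = 302069.625.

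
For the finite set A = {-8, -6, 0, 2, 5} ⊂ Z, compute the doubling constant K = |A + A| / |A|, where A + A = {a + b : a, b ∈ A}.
K = |A + A| / |A| = 14/5

Enumerate A + A = {a + b : a, b ∈ A}. With |A| = 5, there are |A|^2 = 25 ordered sum pairs; collecting distinct values, A + A = {-16, -14, -12, -8, -6, -4, -3, -1, 0, 2, 4, 5, 7, 10}, so |A + A| = 14. Thus K = 14/5. For comparison, the minimum possible |A + A| over all 5-element sets is 2·5 − 1 = 9 (so min K = 9/5), attained only by arithmetic progressions.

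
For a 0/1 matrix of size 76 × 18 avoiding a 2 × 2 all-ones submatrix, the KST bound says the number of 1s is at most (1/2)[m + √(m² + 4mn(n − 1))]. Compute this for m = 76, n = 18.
z(76, 18; 2, 2) ≤ (1/2)[76 + √(76² + 4·76·18·17)] = (1/2)[76 + √98800] = 195.1623

Kővári–Sós–Turán: let r_1, ..., r_76 be the row sums and z = Σ r_i the total number of 1s. Each pair of columns can share at most one row with both entries 1 (else a 2×2 all-ones block appears), so Σ_i C(r_i, 2) ≤ C(18, 2) = 153. By convexity Σ_i C(r_i, 2) ≥ 76·C(z/76, 2) = z(z − 76)/(2·76), giving z² − 76z − 76·18·17 ≤ 0 and hence z ≤ (1/2)[76 + √(5776 + 4·23256)] = (1/2)[76 + √98800] ≈ (1/2)(76 + 314.3247) = 195.1623.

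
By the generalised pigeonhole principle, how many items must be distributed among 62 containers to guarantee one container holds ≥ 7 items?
n = (7 − 1)·62 + 1 = 373

By the generalised pigeonhole principle, to guarantee some box contains ≥ r objects we need more than (r − 1) · k objects total. Threshold: n = (r − 1) · k + 1. With r = 7 and k = 62: n = 6 · 62 + 1 = 372 + 1 = 373. For n = 372 = 6 · 62, we can put exactly 6 objects in every box, avoiding 7 in any single one — so 373 is tight.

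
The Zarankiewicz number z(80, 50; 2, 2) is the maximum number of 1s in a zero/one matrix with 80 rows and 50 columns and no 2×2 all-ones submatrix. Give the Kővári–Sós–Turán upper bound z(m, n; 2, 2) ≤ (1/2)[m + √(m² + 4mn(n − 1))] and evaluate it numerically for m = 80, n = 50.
z(80, 50; 2, 2) ≤ (1/2)[80 + √(80² + 4·80·50·49)] = (1/2)[80 + √790400] = 484.5222

Kővári–Sós–Turán: let r_1, ..., r_80 be the row sums and z = Σ r_i the total number of 1s. Each pair of columns can share at most one row with both entries 1 (else a 2×2 all-ones block appears), so Σ_i C(r_i, 2) ≤ C(50, 2) = 1225. By convexity Σ_i C(r_i, 2) ≥ 80·C(z/80, 2) = z(z − 80)/(2·80), giving z² − 80z − 80·50·49 ≤ 0 and hence z ≤ (1/2)[80 + √(6400 + 4·196000)] = (1/2)[80 + √790400] ≈ (1/2)(80 + 889.0444) = 484.5222.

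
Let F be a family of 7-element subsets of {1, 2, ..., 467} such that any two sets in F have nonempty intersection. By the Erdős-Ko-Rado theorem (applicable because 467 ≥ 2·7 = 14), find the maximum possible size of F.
max |F| = C(466, 6) = 13770453583348

Erdős-Ko-Rado (1961): when n ≥ 2k, max |F| = C(n−1, k−1). The bound is attained by the star {A : i ∈ A} for any fixed i ∈ [n]. Here C(467−1, 7−1) = C(466, 6) = 13770453583348.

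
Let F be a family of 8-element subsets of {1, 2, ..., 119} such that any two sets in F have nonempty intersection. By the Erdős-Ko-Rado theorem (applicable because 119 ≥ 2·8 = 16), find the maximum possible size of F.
max |F| = C(118, 7) = 52722315984

The Erdős-Ko-Rado theorem states: for n ≥ 2k, an intersecting family of k-subsets of an n-element set has size at most C(n − 1, k − 1), with equality for 'star' families {A ⊆ [n] : |A| = k, i ∈ A} (fix an element i). For n = 119, k = 8: C(118, 7) = 52722315984.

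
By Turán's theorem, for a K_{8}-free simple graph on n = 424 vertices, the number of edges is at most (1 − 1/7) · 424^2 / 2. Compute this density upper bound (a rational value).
Turán density bound = (6/7) · 424^2/2 = 539328/7 ≈ 77046.8571

Turán's theorem: ex(n, K_{r+1}) is achieved by the complete r-partite Turán graph T(n, r) with parts as balanced as possible, and is at most (1 − 1/r) · n^2/2. For r = 7, n = 424: the density bound is (6/7) · 179776/2 = 539328/7 ≈ 77046.8571. The integer-valued extremum is e(T(424, 7)) = 77046, which is strictly less than the density bound 539328/7 since 7 ∤ 424 (the parts of T(424, 7) cannot all be equal).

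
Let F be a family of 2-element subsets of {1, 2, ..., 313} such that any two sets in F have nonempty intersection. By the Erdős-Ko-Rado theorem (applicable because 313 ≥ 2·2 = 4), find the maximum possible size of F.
max |F| = C(312, 1) = 312

Erdős-Ko-Rado (1961): when n ≥ 2k, max |F| = C(n−1, k−1). The bound is attained by the star {A : i ∈ A} for any fixed i ∈ [n]. Here C(313−1, 2−1) = C(312, 1) = 312.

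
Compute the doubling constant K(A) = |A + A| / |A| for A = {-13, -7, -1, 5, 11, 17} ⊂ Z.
K = |A + A| / |A| = 11/6

Enumerate A + A = {a + b : a, b ∈ A}. With |A| = 6, there are |A|^2 = 36 ordered sum pairs; collecting distinct values, A + A = {-26, -20, -14, -8, -2, 4, 10, 16, 22, 28, 34}, so |A + A| = 11. Thus K = 11/6. Here |A + A| = 2|A| − 1 = 11, the minimum possible — so K = 11/6 is minimal, which holds iff A is an arithmetic progression.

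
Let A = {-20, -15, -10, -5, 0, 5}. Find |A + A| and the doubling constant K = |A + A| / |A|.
K = |A + A| / |A| = 11/6

Enumerate A + A = {a + b : a, b ∈ A}. With |A| = 6, there are |A|^2 = 36 ordered sum pairs; collecting distinct values, A + A = {-40, -35, -30, -25, -20, -15, -10, -5, 0, 5, 10}, so |A + A| = 11. Thus K = 11/6. Here |A + A| = 2|A| − 1 = 11, the minimum possible — so K = 11/6 is minimal, which holds iff A is an arithmetic progression.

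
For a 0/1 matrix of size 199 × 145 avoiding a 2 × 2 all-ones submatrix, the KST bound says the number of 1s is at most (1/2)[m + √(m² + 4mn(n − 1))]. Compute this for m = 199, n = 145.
z(199, 145; 2, 2) ≤ (1/2)[199 + √(199² + 4·199·145·144)] = (1/2)[199 + √16660081] = 2140.3381

Kővári–Sós–Turán: let r_1, ..., r_199 be the row sums and z = Σ r_i the total number of 1s. Each pair of columns can share at most one row with both entries 1 (else a 2×2 all-ones block appears), so Σ_i C(r_i, 2) ≤ C(145, 2) = 10440. By convexity Σ_i C(r_i, 2) ≥ 199·C(z/199, 2) = z(z − 199)/(2·199), giving z² − 199z − 199·145·144 ≤ 0 and hence z ≤ (1/2)[199 + √(39601 + 4·4155120)] = (1/2)[199 + √16660081] ≈ (1/2)(199 + 4081.6762) = 2140.3381.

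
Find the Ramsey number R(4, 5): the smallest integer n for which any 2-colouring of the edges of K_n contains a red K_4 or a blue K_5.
R(4, 5) = 25

Lower bound: an explicit 2-colouring of K_{24} (typically a Paley-type or other structured construction) avoids a red K_4 and a blue K_5, showing R(4, 5) > 24.
Upper bound: the simple Erdős–Szekeres recurrence only gives R(4, 5) ≤ 32; the tight bound R(4, 5) ≤ 25 requires a sharper case analysis (or computer search) of 2-colourings of K_{25}.
Hence R(4, 5) = 25.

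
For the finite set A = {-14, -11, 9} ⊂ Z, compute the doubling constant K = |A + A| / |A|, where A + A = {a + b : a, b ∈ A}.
K = |A + A| / |A| = 6/3 = 2

Enumerate A + A = {a + b : a, b ∈ A}. With |A| = 3, there are |A|^2 = 9 ordered sum pairs; collecting distinct values, A + A = {-28, -25, -22, -5, -2, 18}, so |A + A| = 6. Thus K = 6/3 = 2. For comparison, the minimum possible |A + A| over all 3-element sets is 2·3 − 1 = 5 (so min K = 5/3), attained only by arithmetic progressions.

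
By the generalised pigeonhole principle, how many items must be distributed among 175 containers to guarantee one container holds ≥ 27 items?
n = (27 − 1)·175 + 1 = 4551

By the generalised pigeonhole principle, to guarantee some box contains ≥ r objects we need more than (r − 1) · k objects total. Threshold: n = (r − 1) · k + 1. With r = 27 and k = 175: n = 26 · 175 + 1 = 4550 + 1 = 4551. For n = 4550 = 26 · 175, we can put exactly 26 objects in every box, avoiding 27 in any single one — so 4551 is tight.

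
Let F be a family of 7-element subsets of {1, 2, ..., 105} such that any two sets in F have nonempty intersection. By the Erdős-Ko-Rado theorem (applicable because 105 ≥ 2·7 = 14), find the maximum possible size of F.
max |F| = C(104, 6) = 1517381580

The Erdős-Ko-Rado theorem states: for n ≥ 2k, an intersecting family of k-subsets of an n-element set has size at most C(n − 1, k − 1), with equality for 'star' families {A ⊆ [n] : |A| = k, i ∈ A} (fix an element i). For n = 105, k = 7: C(104, 6) = 1517381580.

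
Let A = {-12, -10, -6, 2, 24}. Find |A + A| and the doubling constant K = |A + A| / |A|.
K = |A + A| / |A| = 15/5 = 3

Enumerate A + A = {a + b : a, b ∈ A}. With |A| = 5, there are |A|^2 = 25 ordered sum pairs; collecting distinct values, A + A = {-24, -22, -20, -18, -16, -12, -10, -8, -4, 4, 12, 14, 18, 26, 48}, so |A + A| = 15. Thus K = 15/5 = 3. For comparison, the minimum possible |A + A| over all 5-element sets is 2·5 − 1 = 9 (so min K = 9/5), attained only by arithmetic progressions.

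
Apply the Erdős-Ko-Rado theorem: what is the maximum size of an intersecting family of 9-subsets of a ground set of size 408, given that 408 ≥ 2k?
max |F| = C(407, 8) = 17424959239309050

Erdős-Ko-Rado (1961): when n ≥ 2k, max |F| = C(n−1, k−1). The bound is attained by the star {A : i ∈ A} for any fixed i ∈ [n]. Here C(408−1, 9−1) = C(407, 8) = 17424959239309050.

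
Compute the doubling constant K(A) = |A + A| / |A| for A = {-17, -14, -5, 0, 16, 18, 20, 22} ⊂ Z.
K = |A + A| / |A| = 33/8

Enumerate A + A = {a + b : a, b ∈ A}. With |A| = 8, there are |A|^2 = 64 ordered sum pairs; collecting distinct values, A + A = {-34, -31, -28, -22, -19, -17, -14, -10, -5, -1, 0, 1, 2, 3, 4, 5, 6, 8, 11, 13, 15, 16, 17, 18, 20, 22, 32, 34, 36, 38, 40, 42, 44}, so |A + A| = 33. Thus K = 33/8. For comparison, the minimum possible |A + A| over all 8-element sets is 2·8 − 1 = 15 (so min K = 15/8), attained only by arithmetic progressions.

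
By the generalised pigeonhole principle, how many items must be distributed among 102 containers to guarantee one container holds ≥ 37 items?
n = (37 − 1)·102 + 1 = 3673

By the generalised pigeonhole principle, to guarantee some box contains ≥ r objects we need more than (r − 1) · k objects total. Threshold: n = (r − 1) · k + 1. With r = 37 and k = 102: n = 36 · 102 + 1 = 3672 + 1 = 3673. For n = 3672 = 36 · 102, we can put exactly 36 objects in every box, avoiding 37 in any single one — so 3673 is tight.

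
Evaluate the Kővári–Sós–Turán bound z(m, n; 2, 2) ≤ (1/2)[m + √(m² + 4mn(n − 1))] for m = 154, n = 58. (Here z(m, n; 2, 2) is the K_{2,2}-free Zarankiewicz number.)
z(154, 58; 2, 2) ≤ (1/2)[154 + √(154² + 4·154·58·57)] = (1/2)[154 + √2060212] = 794.6719

Kővári–Sós–Turán: let r_1, ..., r_154 be the row sums and z = Σ r_i the total number of 1s. Each pair of columns can share at most one row with both entries 1 (else a 2×2 all-ones block appears), so Σ_i C(r_i, 2) ≤ C(58, 2) = 1653. By convexity Σ_i C(r_i, 2) ≥ 154·C(z/154, 2) = z(z − 154)/(2·154), giving z² − 154z − 154·58·57 ≤ 0 and hence z ≤ (1/2)[154 + √(23716 + 4·509124)] = (1/2)[154 + √2060212] ≈ (1/2)(154 + 1435.3439) = 794.6719.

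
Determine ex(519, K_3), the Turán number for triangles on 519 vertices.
ex(519, K_3) = ⌊519^2/4⌋ = 67340

Mantel (1907): a triangle-free graph on n vertices has at most ⌊n^2/4⌋ edges, with equality for the complete bipartite graph K_{⌊n/2⌋, ⌈n/2⌉}. For n = 519: ⌊519^2/4⌋ = ⌊269361/4⌋ = 67340. The extremal graph is K_{259, 260}, which has 259·260 = 67340 edges.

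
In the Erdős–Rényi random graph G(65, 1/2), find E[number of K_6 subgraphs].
E[# K_6] = C(65, 6) · (1/2)^C(6, 2) = 82598880 / 2^15 = 2581215/1024 ≈ 2520.717773

For each 6-subset S of vertices (there are C(65, 6) = 82598880 such S), let X_S = 1 if S induces a K_6 (all C(6, 2) = 15 edges present). Then P(X_S = 1) = (1/2)^15 = 1/32768. By linearity of expectation, E[# K_6] = C(65, 6) · (1/2)^15 = 82598880 / 32768 = 2581215/1024 ≈ 2520.717773.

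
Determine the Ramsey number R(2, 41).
R(2, 41) = 41

R(2, k) = k for all k ≥ 2: in a 2-colouring of K_k, either some edge is red (a red K_2) or all edges are blue (a blue K_k). And K_{40} coloured all-blue has no blue K_41, so R(2, 41) > 40. Hence R(2, 41) = 41.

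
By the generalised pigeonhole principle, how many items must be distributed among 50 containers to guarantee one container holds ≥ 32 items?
n = (32 − 1)·50 + 1 = 1551

By the generalised pigeonhole principle, to guarantee some box contains ≥ r objects we need more than (r − 1) · k objects total. Threshold: n = (r − 1) · k + 1. With r = 32 and k = 50: n = 31 · 50 + 1 = 1550 + 1 = 1551. For n = 1550 = 31 · 50, we can put exactly 31 objects in every box, avoiding 32 in any single one — so 1551 is tight.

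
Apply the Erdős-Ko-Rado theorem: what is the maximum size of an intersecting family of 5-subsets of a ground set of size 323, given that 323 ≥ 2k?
max |F| = C(322, 4) = 439633040

Erdős-Ko-Rado (1961): when n ≥ 2k, max |F| = C(n−1, k−1). The bound is attained by the star {A : i ∈ A} for any fixed i ∈ [n]. Here C(323−1, 5−1) = C(322, 4) = 439633040.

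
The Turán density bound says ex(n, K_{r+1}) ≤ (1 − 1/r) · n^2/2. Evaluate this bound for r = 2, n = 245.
Turán density bound = (1/2) · 245^2/2 = 60025/4 ≈ 15006.25

Turán's theorem: ex(n, K_{r+1}) is achieved by the complete r-partite Turán graph T(n, r) with parts as balanced as possible, and is at most (1 − 1/r) · n^2/2. For r = 2, n = 245: the density bound is (1/2) · 60025/2 = 60025/4 ≈ 15006.25. The integer-valued extremum is e(T(245, 2)) = 15006, which is strictly less than the density bound 60025/4 since 2 ∤ 245 (the parts of T(245, 2) cannot all be equal).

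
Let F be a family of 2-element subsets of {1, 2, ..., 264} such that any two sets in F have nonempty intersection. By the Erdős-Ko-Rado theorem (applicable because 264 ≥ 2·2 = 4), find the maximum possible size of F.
max |F| = C(263, 1) = 263

The Erdős-Ko-Rado theorem states: for n ≥ 2k, an intersecting family of k-subsets of an n-element set has size at most C(n − 1, k − 1), with equality for 'star' families {A ⊆ [n] : |A| = k, i ∈ A} (fix an element i). For n = 264, k = 2: C(263, 1) = 263.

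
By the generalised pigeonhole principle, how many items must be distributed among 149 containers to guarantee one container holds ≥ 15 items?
n = (15 − 1)·149 + 1 = 2087

By the generalised pigeonhole principle, to guarantee some box contains ≥ r objects we need more than (r − 1) · k objects total. Threshold: n = (r − 1) · k + 1. With r = 15 and k = 149: n = 14 · 149 + 1 = 2086 + 1 = 2087. For n = 2086 = 14 · 149, we can put exactly 14 objects in every box, avoiding 15 in any single one — so 2087 is tight.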